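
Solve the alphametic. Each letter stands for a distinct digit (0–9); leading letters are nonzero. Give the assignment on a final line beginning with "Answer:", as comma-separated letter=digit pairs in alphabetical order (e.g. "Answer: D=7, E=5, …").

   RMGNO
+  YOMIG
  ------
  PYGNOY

Step 1. [P] the sum has 6 digits but both addends have 5; that extra leading digit P is the final carry, namely 1 ⇒ P=1.
Step 2. [col 1: O + G ≡ Y (mod 10)] column 1 (O + G ≡ Y (mod 10), carry-in 0) doesn't pin O yet; pick O=7 and continue, so O=7.
Step 3. [col 1: O + G ≡ Y (mod 10)] G=6 is one option consistent with column 1 (O + G ≡ Y (mod 10), carry-in 0) — take it, so G=6.
Step 4. [col 1: O + G ≡ Y (mod 10)] column 1 reads O+G+carry(0)=Y with O=7, G=6; with digits 1,6,7 already taken and all letters distinct, the only value for Y is 3, so Y=3.
Step 5. [col 2: N + I ≡ O (mod 10)] no forcing yet in column 2 (carry-in 1); N=4 is free and consistent — try it, so N=4.
Step 6. [col 2: N + I ≡ O (mod 10)] column 2: given N=4, O=7, carry-in 1, and digits 1,3,4,6,7 already taken and all letters distinct, N+I≡O (mod 10) forces I=2 ⇒ I=2.
Step 7. [col 3: G + M ≡ N (mod 10)] from column 3 (G=6, N=4, carry-in 0, digits 1,2,3,4,6,7 already taken and all letters distinct): M must equal 8 ⇒ M=8.
Step 8. [col 5: R + Y ≡ Y (mod 10)] column 5 reads R+Y+carry(1)=Y with Y=3; with digits 1,2,3,4,6,7,8 already taken and all letters distinct, the only value for R is 9. So R=9.

Answer: G=6, I=2, M=8, N=4, O=7, P=1, R=9, Y=3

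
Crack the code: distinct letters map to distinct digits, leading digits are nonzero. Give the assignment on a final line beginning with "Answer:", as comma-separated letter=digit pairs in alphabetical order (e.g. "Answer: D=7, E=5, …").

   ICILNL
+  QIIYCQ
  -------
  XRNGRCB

Step 1. [X] X is the leading digit of a 7-digit sum of two 6-digit numbers; the final carry is exactly 1, so X=1.
Step 2. [col 1: L + Q ≡ B (mod 10)] L=6 is one option consistent with column 1 (L + Q ≡ B (mod 10), carry-in 0) — take it. So L=6.
Step 3. [col 1: L + Q ≡ B (mod 10)] several values work for B in column 1 (L + Q ≡ B (mod 10), carry-in 0); try B=4. So B=4.
Step 4. [col 1: L + Q ≡ B (mod 10)] from column 1 (L=6, B=4, carry-in 0, digits 1,4,6 already taken and all letters distinct): Q must equal 8, so Q=8.
Step 5. [col 2: N + C ≡ C (mod 10)] in column 2 we have N+C≡C with carry-in 1; given nothing yet and digits 1,4,6,8 already taken and all letters distinct, that pins N to 9 ⇒ N=9.
Step 6. [col 2: N + C ≡ C (mod 10)] column 2 (N + C ≡ C (mod 10), carry-in 1) doesn't pin C yet; pick C=7 and continue ⇒ C=7.
Step 7. [col 3: L + Y ≡ R (mod 10)] several values work for R in column 3 (L + Y ≡ R (mod 10), carry-in 1); try R=0. So R=0.
Step 8. [col 3: L + Y ≡ R (mod 10)] from column 3 (L=6, R=0, carry-in 1, digits 0,1,4,6,7,8,9 already taken and all letters distinct): Y must equal 3. So Y=3.
Step 9. [col 4: I + I ≡ G (mod 10)] from column 4 (nothing yet, carry-in 1, digits 0,1,3,4,6,7,8,9 already taken and all letters distinct): I must equal 2. So I=2.
Step 10. [col 4: I + I ≡ G (mod 10)] from column 4 (I=2, carry-in 1, digits 0,1,2,3,4,6,7,8,9 already taken and all letters distinct): G must equal 5, so G=5.

Answer: B=4, C=7, G=5, I=2, L=6, N=9, Q=8, R=0, X=1, Y=3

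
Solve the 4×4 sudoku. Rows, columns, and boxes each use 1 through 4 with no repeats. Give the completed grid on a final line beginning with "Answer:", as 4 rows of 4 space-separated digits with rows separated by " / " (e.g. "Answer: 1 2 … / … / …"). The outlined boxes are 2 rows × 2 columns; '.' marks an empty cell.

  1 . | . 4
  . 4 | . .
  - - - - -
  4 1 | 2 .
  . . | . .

Step 1. [r1c3∈{3}] only 3 remains possible at r1c3, so r1c3=3.
Step 2. [r4c2∈{2,3}] 3 has one home in col 2: r4c2. So r4c2=3.
Step 3. [r2c3∈{1}] nothing but 1 survives at r2c3, so r2c3=1.
Step 4. [r2c1∈{2,3}] across row 2, 3 lands solely at r2c1. So r2c1=3.
Step 5. [r4c3∈{4}] r4c3's peers cover all but 4 ⇒ r4c3=4.
Step 6. [r4c4∈{1}] only 1 remains possible at r4c4, so r4c4=1.
Step 7. [r4c1∈{2}] r4c1 is down to just 2 ⇒ r4c1=2.
Step 8. [r2c4∈{2}] nothing but 2 survives at r2c4, so r2c4=2.
Step 9. [r3c4∈{3}] r3c4's peers cover all but 3, so r3c4=3.
Step 10. [r1c2∈{2}] r1c2 is down to just 2, so r1c2=2.

Answer: 1 2 3 4 / 3 4 1 2 / 4 1 2 3 / 2 3 4 1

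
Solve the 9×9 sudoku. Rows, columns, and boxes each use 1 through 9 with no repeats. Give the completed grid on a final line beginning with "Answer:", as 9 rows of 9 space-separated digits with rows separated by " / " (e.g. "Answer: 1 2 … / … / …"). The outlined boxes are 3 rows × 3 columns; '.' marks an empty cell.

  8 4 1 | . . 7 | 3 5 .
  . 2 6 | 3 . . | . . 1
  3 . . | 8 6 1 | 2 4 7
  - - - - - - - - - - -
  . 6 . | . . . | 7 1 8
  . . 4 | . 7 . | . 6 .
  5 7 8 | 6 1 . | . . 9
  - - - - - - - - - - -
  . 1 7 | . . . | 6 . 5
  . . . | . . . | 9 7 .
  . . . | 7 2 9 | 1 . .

Step 1. [r7c4∈{4}] r7c4 is down to just 4, so r7c4=4.
Step 2. [r5c6∈{2,3,5,8}] r5c6 is the only open cell in row 5 admitting 8. So r5c6=8.
Step 3. [r7c6∈{3}] r7c6's peers cover all but 3, so r7c6=3.
Step 4. [r7c1∈{2,9}] across row 7, 9 lands solely at r7c1 ⇒ r7c1=9.
Step 5. [r4c1∈{2}] r4c1's peers cover all but 2. So r4c1=2.
Step 6. [r4c5∈{3,4,5,9}] across col 5, 3 lands solely at r4c5 ⇒ r4c5=3.
Step 7. [r5c2∈{3,9}] box 4 places 3 nowhere but r5c2. So r5c2=3.
Step 8. [r5c4∈{2,5,9}] row 5 places 9 nowhere but r5c4. So r5c4=9.
Step 9. [r7c8∈{2,8}] in row 7, 2 fits only at r7c8, so r7c8=2.
Step 10. [r4c6∈{4,5}] r4c6 is the only open cell in row 4 admitting 4 ⇒ r4c6=4.
Step 11. [r9c8∈{3,8}] r9c8 is the only open cell in box 9 admitting 8 ⇒ r9c8=8.
Step 12. [r9c2∈{5}] r9c2 has the single candidate 5, so r9c2=5.
Step 13. [r9c3∈{3}] only 3 remains possible at r9c3 ⇒ r9c3=3.
Step 14. [r8c6∈{5,6}] in col 6, 6 fits only at r8c6. So r8c6=6.
Step 15. [r9c9∈{4}] r9c9 has the single candidate 4 ⇒ r9c9=4.
Step 16. [r2c5∈{4,5,9}] r2c5 is the only open cell in row 2 admitting 4 ⇒ r2c5=4.
Step 17. [r8c5∈{5,8}] across col 5, 5 lands solely at r8c5. So r8c5=5.
Step 18. [r3c2∈{9}] r3c2 has the single candidate 9, so r3c2=9.
Step 19. [r8c4∈{1}] only 1 remains possible at r8c4, so r8c4=1.
Step 20. [r8c2∈{8}] r8c2 is down to just 8, so r8c2=8.
Step 21. [r4c4∈{5}] nothing but 5 survives at r4c4, so r4c4=5.
Step 22. [r2c1∈{7}] r2c1's peers cover all but 7. So r2c1=7.
Step 23. [r5c1∈{1}] only 1 remains possible at r5c1. So r5c1=1.
Step 24. [r5c7∈{5}] only 5 remains possible at r5c7 ⇒ r5c7=5.
Step 25. [r8c3∈{2}] only 2 remains possible at r8c3. So r8c3=2.
Step 26. [r2c7∈{8}] only 8 remains possible at r2c7, so r2c7=8.
Step 27. [r3c3∈{5}] only 5 remains possible at r3c3, so r3c3=5.
Step 28. [r2c6∈{5}] r2c6 is down to just 5. So r2c6=5.
Step 29. [r4c3∈{9}] r4c3 is down to just 9 ⇒ r4c3=9.
Step 30. [r2c8∈{9}] only 9 remains possible at r2c8. So r2c8=9.
Step 31. [r1c5∈{9}] r1c5's peers cover all but 9, so r1c5=9.
Step 32. [r1c4∈{2}] r1c4's peers cover all but 2, so r1c4=2.
Step 33. [r8c1∈{4}] r8c1 is down to just 4 ⇒ r8c1=4.
Step 34. [r7c5∈{8}] r7c5 has the single candidate 8, so r7c5=8.
Step 35. [r1c9∈{6}] only 6 remains possible at r1c9. So r1c9=6.
Step 36. [r5c9∈{2}] r5c9 is down to just 2, so r5c9=2.
Step 37. [r6c8∈{3}] r6c8's peers cover all but 3. So r6c8=3.
Step 38. [r6c6∈{2}] only 2 remains possible at r6c6 ⇒ r6c6=2.
Step 39. [r8c9∈{3}] r8c9 is down to just 3. So r8c9=3.
Step 40. [r6c7∈{4}] r6c7 is down to just 4 ⇒ r6c7=4.
Step 41. [r9c1∈{6}] r9c1's peers cover all but 6 ⇒ r9c1=6.

Answer: 8 4 1 2 9 7 3 5 6 / 7 2 6 3 4 5 8 9 1 / 3 9 5 8 6 1 2 4 7 / 2 6 9 5 3 4 7 1 8 / 1 3 4 9 7 8 5 6 2 / 5 7 8 6 1 2 4 3 9 / 9 1 7 4 8 3 6 2 5 / 4 8 2 1 5 6 9 7 3 / 6 5 3 7 2 9 1 8 4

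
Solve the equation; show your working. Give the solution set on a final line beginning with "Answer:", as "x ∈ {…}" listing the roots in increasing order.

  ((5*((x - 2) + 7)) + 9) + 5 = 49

Step 1. [((5*((x - 2) + 7)) + 9) + 5 = 49] 5 comes off first (subtract 5). So sub: (5*((x - 2) + 7)) + 9 = 44.
Step 2. [(5*((x - 2) + 7)) + 9 = 44] peel the +9: subtract 9 from each side ⇒ sub: 5*((x - 2) + 7) = 35.
Step 3. [5*((x - 2) + 7) = 35] leading coefficient 5: divide by 5. So div: (x - 2) + 7 = 7.
Step 4. [(x - 2) + 7 = 7] the outer +7 inverts by subtracting 7. So sub: x - 2 = 0.
Step 5. [x - 2 = 0] 2 comes off first (add 2), so sub: x = 2.

Answer: x ∈ {2}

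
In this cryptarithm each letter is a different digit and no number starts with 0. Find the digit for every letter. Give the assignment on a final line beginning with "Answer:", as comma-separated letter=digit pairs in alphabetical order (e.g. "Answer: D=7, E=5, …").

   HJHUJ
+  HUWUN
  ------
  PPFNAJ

Step 1. [P] the sum has 6 digits but both addends have 5; that extra leading digit P is the final carry, namely 1. So P=1.
Step 2. [col 1: J + N ≡ J (mod 10)] from column 1 (nothing yet, carry-in 0, digits 1 already taken and all letters distinct): N must equal 0 ⇒ N=0.
Step 3. [col 1: J + N ≡ J (mod 10)] several values work for J in column 1 (J + N ≡ J (mod 10), carry-in 0); try J=3 ⇒ J=3.
Step 4. [col 2: U + U ≡ A (mod 10)] column 2 (U + U ≡ A (mod 10), carry-in 0) doesn't pin U yet; pick U=8 and continue. So U=8.
Step 5. [col 2: U + U ≡ A (mod 10)] column 2 reads U+U+carry(0)=A with U=8; with digits 0,1,3,8 already taken and all letters distinct, the only value for A is 6, so A=6.
Step 6. [col 3: H + W ≡ N (mod 10)] H=5 is one option consistent with column 3 (H + W ≡ N (mod 10), carry-in 1) — take it. So H=5.
Step 7. [col 3: H + W ≡ N (mod 10)] column 3: given H=5, N=0, carry-in 1, and digits 0,1,3,5,6,8 already taken and all letters distinct, H+W≡N (mod 10) forces W=4 ⇒ W=4.
Step 8. [col 4: J + U ≡ F (mod 10)] column 4: given J=3, U=8, carry-in 1, and digits 0,1,3,4,5,6,8 already taken and all letters distinct, J+U≡F (mod 10) forces F=2, so F=2.

Answer: A=6, F=2, H=5, J=3, N=0, P=1, U=8, W=4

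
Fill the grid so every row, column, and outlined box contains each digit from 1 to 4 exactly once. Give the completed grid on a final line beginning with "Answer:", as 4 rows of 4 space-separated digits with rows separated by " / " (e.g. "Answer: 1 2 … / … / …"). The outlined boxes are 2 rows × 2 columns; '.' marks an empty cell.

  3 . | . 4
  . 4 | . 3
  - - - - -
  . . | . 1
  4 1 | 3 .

Step 1. [r3c1∈{2}] r3c1's peers cover all but 2. So r3c1=2.
Step 2. [r1c3∈{1,2}] r1c3 is the only open cell in row 1 admitting 1 ⇒ r1c3=1.
Step 3. [r2c1∈{1}] r2c1's peers cover all but 1, so r2c1=1.
Step 4. [r1c2∈{2}] r1c2's peers cover all but 2, so r1c2=2.
Step 5. [r3c2∈{3}] r3c2's peers cover all but 3, so r3c2=3.
Step 6. [r4c4∈{2}] r4c4 has the single candidate 2 ⇒ r4c4=2.
Step 7. [r2c3∈{2}] r2c3 is down to just 2. So r2c3=2.
Step 8. [r3c3∈{4}] r3c3's peers cover all but 4, so r3c3=4.

Answer: 3 2 1 4 / 1 4 2 3 / 2 3 4 1 / 4 1 3 2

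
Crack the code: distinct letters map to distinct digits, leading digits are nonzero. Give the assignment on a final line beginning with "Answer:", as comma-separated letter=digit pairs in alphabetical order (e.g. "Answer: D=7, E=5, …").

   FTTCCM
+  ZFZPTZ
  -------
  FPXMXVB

Step 1. [col 1: M + Z ≡ B (mod 10)] no forcing yet in column 1 (carry-in 0); B=3 is free and consistent — try it ⇒ B=3.
Step 2. [col 1: M + Z ≡ B (mod 10)] several values work for M in column 1 (M + Z ≡ B (mod 10), carry-in 0); try M=4. So M=4.
Step 3. [F] the sum has 7 digits but both addends have 6; that extra leading digit F is the final carry, namely 1 ⇒ F=1.
Step 4. [col 1: M + Z ≡ B (mod 10)] from column 1 (M=4, B=3, carry-in 0, digits 1,3,4 already taken and all letters distinct): Z must equal 9 ⇒ Z=9.
Step 5. [col 2: C + T ≡ V (mod 10)] column 2 (C + T ≡ V (mod 10), carry-in 1) doesn't pin V yet; pick V=2 and continue, so V=2.
Step 6. [col 2: C + T ≡ V (mod 10)] no forcing yet in column 2 (carry-in 1); C=6 is free and consistent — try it. So C=6.
Step 7. [col 2: C + T ≡ V (mod 10)] column 2: given C=6, V=2, carry-in 1, and digits 1,2,3,4,6,9 already taken and all letters distinct, C+T≡V (mod 10) forces T=5 ⇒ T=5.
Step 8. [col 3: C + P ≡ X (mod 10)] column 3 reads C+P+carry(1)=X with C=6; with digits 1,2,3,4,5,6,9 already taken and all letters distinct, the only value for X is 7, so X=7.
Step 9. [col 3: C + P ≡ X (mod 10)] column 3: given C=6, X=7, carry-in 1, and digits 1,2,3,4,5,6,7,9 already taken and all letters distinct, C+P≡X (mod 10) forces P=0, so P=0.

Answer: B=3, C=6, F=1, M=4, P=0, T=5, V=2, X=7, Z=9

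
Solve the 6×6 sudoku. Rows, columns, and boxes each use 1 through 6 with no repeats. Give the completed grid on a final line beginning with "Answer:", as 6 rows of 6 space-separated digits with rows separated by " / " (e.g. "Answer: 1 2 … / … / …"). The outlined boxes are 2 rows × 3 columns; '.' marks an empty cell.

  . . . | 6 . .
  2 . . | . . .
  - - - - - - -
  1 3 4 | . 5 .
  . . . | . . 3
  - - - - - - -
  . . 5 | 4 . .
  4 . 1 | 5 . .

Step 1. [r4c5∈{1,2,4,6}] in row 4, 4 fits only at r4c5 ⇒ r4c5=4.
Step 2. [r6c5∈{2,3,6}] r6c5 is the only open cell in row 6 admitting 3, so r6c5=3.
Step 3. [r5c5∈{1,2,6}] 6 has one home in col 5: r5c5. So r5c5=6.
Step 4. [r2c5∈{1}] nothing but 1 survives at r2c5 ⇒ r2c5=1.
Step 5. [r6c6∈{2}] r6c6 has the single candidate 2. So r6c6=2.
Step 6. [r4c1∈{5,6}] r4c1 is the only open cell in col 1 admitting 6. So r4c1=6.
Step 7. [r1c1∈{3,5}] across col 1, 5 lands solely at r1c1, so r1c1=5.
Step 8. [r2c3∈{3,6}] r2c3 is the only open cell in col 3 admitting 6, so r2c3=6.
Step 9. [r2c2∈{4}] only 4 remains possible at r2c2. So r2c2=4.
Step 10. [r4c3∈{2}] r4c3 is down to just 2 ⇒ r4c3=2.
Step 11. [r4c2∈{5}] r4c2's peers cover all but 5, so r4c2=5.
Step 12. [r5c6∈{1}] only 1 remains possible at r5c6. So r5c6=1.
Step 13. [r3c6∈{6}] only 6 remains possible at r3c6 ⇒ r3c6=6.
Step 14. [r2c6∈{5}] r2c6 has the single candidate 5. So r2c6=5.
Step 15. [r4c4∈{1}] only 1 remains possible at r4c4 ⇒ r4c4=1.
Step 16. [r1c6∈{4}] only 4 remains possible at r1c6. So r1c6=4.
Step 17. [r6c2∈{6}] r6c2 has the single candidate 6. So r6c2=6.
Step 18. [r1c3∈{3}] r1c3's peers cover all but 3 ⇒ r1c3=3.
Step 19. [r5c1∈{3}] nothing but 3 survives at r5c1, so r5c1=3.
Step 20. [r1c5∈{2}] r1c5 has the single candidate 2. So r1c5=2.
Step 21. [r3c4∈{2}] r3c4 is down to just 2, so r3c4=2.
Step 22. [r2c4∈{3}] r2c4's peers cover all but 3 ⇒ r2c4=3.
Step 23. [r5c2∈{2}] only 2 remains possible at r5c2 ⇒ r5c2=2.
Step 24. [r1c2∈{1}] nothing but 1 survives at r1c2. So r1c2=1.

Answer: 5 1 3 6 2 4 / 2 4 6 3 1 5 / 1 3 4 2 5 6 / 6 5 2 1 4 3 / 3 2 5 4 6 1 / 4 6 1 5 3 2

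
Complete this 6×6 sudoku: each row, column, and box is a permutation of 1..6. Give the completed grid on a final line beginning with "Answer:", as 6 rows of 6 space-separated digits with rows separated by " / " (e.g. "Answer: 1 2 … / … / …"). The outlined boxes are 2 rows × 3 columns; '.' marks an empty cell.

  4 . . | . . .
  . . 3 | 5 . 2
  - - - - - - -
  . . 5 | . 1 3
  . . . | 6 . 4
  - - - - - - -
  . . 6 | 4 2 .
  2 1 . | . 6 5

Step 1. [r2c2∈{6}] only 6 remains possible at r2c2, so r2c2=6.
Step 2. [r1c4∈{1,3}] r1c4 is the only open cell in col 4 admitting 1 ⇒ r1c4=1.
Step 3. [r5c1∈{3,5}] col 1 places 5 nowhere but r5c1 ⇒ r5c1=5.
Step 4. [r4c3∈{1,2}] in col 3, 1 fits only at r4c3 ⇒ r4c3=1.
Step 5. [r4c2∈{2,3}] row 4 places 2 nowhere but r4c2 ⇒ r4c2=2.
Step 6. [r6c3∈{4}] only 4 remains possible at r6c3, so r6c3=4.
Step 7. [r2c5∈{4}] r2c5's peers cover all but 4. So r2c5=4.
Step 8. [r5c2∈{3}] r5c2's peers cover all but 3. So r5c2=3.
Step 9. [r6c4∈{3}] r6c4 is down to just 3. So r6c4=3.
Step 10. [r1c3∈{2}] r1c3 has the single candidate 2, so r1c3=2.
Step 11. [r3c4∈{2}] r3c4's peers cover all but 2. So r3c4=2.
Step 12. [r1c6∈{6}] nothing but 6 survives at r1c6. So r1c6=6.
Step 13. [r1c5∈{3}] r1c5 has the single candidate 3 ⇒ r1c5=3.
Step 14. [r4c1∈{3}] r4c1's peers cover all but 3, so r4c1=3.
Step 15. [r2c1∈{1}] r2c1 has the single candidate 1, so r2c1=1.
Step 16. [r3c1∈{6}] r3c1 is down to just 6. So r3c1=6.
Step 17. [r4c5∈{5}] only 5 remains possible at r4c5, so r4c5=5.
Step 18. [r5c6∈{1}] only 1 remains possible at r5c6 ⇒ r5c6=1.
Step 19. [r3c2∈{4}] r3c2 has the single candidate 4. So r3c2=4.
Step 20. [r1c2∈{5}] nothing but 5 survives at r1c2 ⇒ r1c2=5.

Answer: 4 5 2 1 3 6 / 1 6 3 5 4 2 / 6 4 5 2 1 3 / 3 2 1 6 5 4 / 5 3 6 4 2 1 / 2 1 4 3 6 5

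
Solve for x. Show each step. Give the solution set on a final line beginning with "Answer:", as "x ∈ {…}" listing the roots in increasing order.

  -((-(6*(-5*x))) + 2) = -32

Step 1. [-((-(6*(-5*x))) + 2) = -32] LHS negated; negate both sides ⇒ neg: (-(6*(-5*x))) + 2 = 32.
Step 2. [(-(6*(-5*x))) + 2 = 32] +2 is outermost — subtract 2 both sides, so sub: -(6*(-5*x)) = 30.
Step 3. [-(6*(-5*x)) = 30] leading − — multiply by −1 ⇒ neg: 6*(-5*x) = -30.
Step 4. [6*(-5*x) = -30] 6 out front; divide by 6 ⇒ div: -5*x = -5.
Step 5. [-5*x = -5] -5·(inner) — divide through by -5, so div: x = 1.

Answer: x ∈ {1}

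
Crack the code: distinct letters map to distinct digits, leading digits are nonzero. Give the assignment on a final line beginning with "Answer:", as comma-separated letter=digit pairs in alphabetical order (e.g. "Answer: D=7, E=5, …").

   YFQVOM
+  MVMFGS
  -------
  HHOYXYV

Step 1. [col 1: M + S ≡ V (mod 10)] several values work for V in column 1 (M + S ≡ V (mod 10), carry-in 0); try V=5. So V=5.
Step 2. [col 1: M + S ≡ V (mod 10)] S=8 is one option consistent with column 1 (M + S ≡ V (mod 10), carry-in 0) — take it ⇒ S=8.
Step 3. [col 1: M + S ≡ V (mod 10)] from column 1 (S=8, V=5, carry-in 0, digits 5,8 already taken and all letters distinct): M must equal 7. So M=7.
Step 4. [col 2: O + G ≡ Y (mod 10)] no forcing yet in column 2 (carry-in 1); O=0 is free and consistent — try it. So O=0.
Step 5. [H] H is the leading digit of a 7-digit sum of two 6-digit numbers; the final carry is exactly 1, so H=1.
Step 6. [col 2: O + G ≡ Y (mod 10)] column 2 (O + G ≡ Y (mod 10), carry-in 1) doesn't pin G yet; pick G=2 and continue ⇒ G=2.
Step 7. [col 2: O + G ≡ Y (mod 10)] in column 2 we have O+G≡Y with carry-in 1; given O=0, G=2 and digits 0,1,2,5,7,8 already taken and all letters distinct, that pins Y to 3, so Y=3.
Step 8. [col 3: V + F ≡ X (mod 10)] several values work for F in column 3 (V + F ≡ X (mod 10), carry-in 0); try F=4. So F=4.
Step 9. [col 3: V + F ≡ X (mod 10)] from column 3 (V=5, F=4, carry-in 0, digits 0,1,2,3,4,5,7,8 already taken and all letters distinct): X must equal 9, so X=9.
Step 10. [col 4: Q + M ≡ Y (mod 10)] column 4 reads Q+M+carry(0)=Y with M=7, Y=3; with digits 0,1,2,3,4,5,7,8,9 already taken and all letters distinct, the only value for Q is 6 ⇒ Q=6.

Answer: F=4, G=2, H=1, M=7, O=0, Q=6, S=8, V=5, X=9, Y=3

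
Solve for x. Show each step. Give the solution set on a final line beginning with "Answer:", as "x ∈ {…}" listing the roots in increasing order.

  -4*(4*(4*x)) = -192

Step 1. [-4*(4*(4*x)) = -192] leading coefficient -4: divide by -4. So div: 4*(4*x) = 48.
Step 2. [4*(4*x) = 48] divide by the outer 4 ⇒ div: 4*x = 12.
Step 3. [4*x = 12] 4 out front; divide by 4, so div: x = 3.

Answer: x ∈ {3}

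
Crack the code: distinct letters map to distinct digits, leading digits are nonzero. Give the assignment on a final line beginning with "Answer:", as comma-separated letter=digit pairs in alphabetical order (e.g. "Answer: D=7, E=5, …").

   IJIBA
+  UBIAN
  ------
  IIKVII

Step 1. [col 1: A + N ≡ I (mod 10)] N=5 is one option consistent with column 1 (A + N ≡ I (mod 10), carry-in 0) — take it, so N=5.
Step 2. [col 1: A + N ≡ I (mod 10)] I=1 is one option consistent with column 1 (A + N ≡ I (mod 10), carry-in 0) — take it. So I=1.
Step 3. [col 1: A + N ≡ I (mod 10)] from column 1 (N=5, I=1, carry-in 0, digits 1,5 already taken and all letters distinct): A must equal 6 ⇒ A=6.
Step 4. [col 2: B + A ≡ I (mod 10)] from column 2 (A=6, I=1, carry-in 1, digits 1,5,6 already taken and all letters distinct): B must equal 4. So B=4.
Step 5. [col 3: I + I ≡ V (mod 10)] in column 3 we have I+I≡V with carry-in 1; given I=1 and digits 1,4,5,6 already taken and all letters distinct, that pins V to 3. So V=3.
Step 6. [col 4: J + B ≡ K (mod 10)] column 4 reads J+B+carry(0)=K with B=4; with digits 1,3,4,5,6 already taken and all letters distinct, the only value for J is 8 ⇒ J=8.
Step 7. [col 4: J + B ≡ K (mod 10)] in column 4 we have J+B≡K with carry-in 0; given J=8, B=4 and digits 1,3,4,5,6,8 already taken and all letters distinct, that pins K to 2. So K=2.
Step 8. [col 5: I + U ≡ I (mod 10)] in column 5 we have I+U≡I with carry-in 1; given I=1 and digits 1,2,3,4,5,6,8 already taken and all letters distinct, that pins U to 9 ⇒ U=9.

Answer: A=6, B=4, I=1, J=8, K=2, N=5, U=9, V=3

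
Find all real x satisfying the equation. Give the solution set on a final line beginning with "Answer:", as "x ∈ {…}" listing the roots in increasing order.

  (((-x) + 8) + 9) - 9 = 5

Step 1. [(((-x) + 8) + 9) - 9 = 5] 9 comes off first (add 9), so sub: ((-x) + 8) + 9 = 14.
Step 2. [((-x) + 8) + 9 = 14] +9 is outermost — subtract 9 both sides ⇒ sub: (-x) + 8 = 5.
Step 3. [(-x) + 8 = 5] peel the +8: subtract 8 from each side, so sub: -x = -3.
Step 4. [-x = -3] leading − — multiply by −1 ⇒ neg: x = 3.

Answer: x ∈ {3}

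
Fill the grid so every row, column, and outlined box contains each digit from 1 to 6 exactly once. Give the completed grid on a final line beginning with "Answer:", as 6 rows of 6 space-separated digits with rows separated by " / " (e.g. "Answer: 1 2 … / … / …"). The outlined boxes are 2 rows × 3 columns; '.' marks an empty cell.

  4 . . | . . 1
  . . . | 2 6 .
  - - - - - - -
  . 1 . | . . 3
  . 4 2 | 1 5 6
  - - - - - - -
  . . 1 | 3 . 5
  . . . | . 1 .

Step 1. [r1c2∈{2,3,5,6}] across row 1, 2 lands solely at r1c2. So r1c2=2.
Step 2. [r6c3∈{3,4,5,6}] col 3 places 4 nowhere but r6c3, so r6c3=4.
Step 3. [r5c2∈{6}] r5c2's peers cover all but 6, so r5c2=6.
Step 4. [r1c3∈{3,5,6}] 6 has one home in row 1: r1c3, so r1c3=6.
Step 5. [r2c3∈{3,5}] col 3 places 3 nowhere but r2c3, so r2c3=3.
Step 6. [r6c2∈{3,5}] across col 2, 3 lands solely at r6c2. So r6c2=3.
Step 7. [r6c1∈{2,5}] 5 has one home in row 6: r6c1, so r6c1=5.
Step 8. [r3c5∈{2,4}] 2 has one home in row 3: r3c5. So r3c5=2.
Step 9. [r5c5∈{4}] r5c5's peers cover all but 4, so r5c5=4.
Step 10. [r3c3∈{5}] nothing but 5 survives at r3c3, so r3c3=5.
Step 11. [r4c1∈{3}] nothing but 3 survives at r4c1. So r4c1=3.
Step 12. [r1c5∈{3}] nothing but 3 survives at r1c5. So r1c5=3.
Step 13. [r2c2∈{5}] r2c2's peers cover all but 5. So r2c2=5.
Step 14. [r3c1∈{6}] only 6 remains possible at r3c1 ⇒ r3c1=6.
Step 15. [r1c4∈{5}] only 5 remains possible at r1c4, so r1c4=5.
Step 16. [r2c6∈{4}] r2c6's peers cover all but 4. So r2c6=4.
Step 17. [r6c4∈{6}] nothing but 6 survives at r6c4 ⇒ r6c4=6.
Step 18. [r2c1∈{1}] only 1 remains possible at r2c1 ⇒ r2c1=1.
Step 19. [r5c1∈{2}] r5c1's peers cover all but 2. So r5c1=2.
Step 20. [r6c6∈{2}] r6c6 has the single candidate 2 ⇒ r6c6=2.
Step 21. [r3c4∈{4}] only 4 remains possible at r3c4, so r3c4=4.

Answer: 4 2 6 5 3 1 / 1 5 3 2 6 4 / 6 1 5 4 2 3 / 3 4 2 1 5 6 / 2 6 1 3 4 5 / 5 3 4 6 1 2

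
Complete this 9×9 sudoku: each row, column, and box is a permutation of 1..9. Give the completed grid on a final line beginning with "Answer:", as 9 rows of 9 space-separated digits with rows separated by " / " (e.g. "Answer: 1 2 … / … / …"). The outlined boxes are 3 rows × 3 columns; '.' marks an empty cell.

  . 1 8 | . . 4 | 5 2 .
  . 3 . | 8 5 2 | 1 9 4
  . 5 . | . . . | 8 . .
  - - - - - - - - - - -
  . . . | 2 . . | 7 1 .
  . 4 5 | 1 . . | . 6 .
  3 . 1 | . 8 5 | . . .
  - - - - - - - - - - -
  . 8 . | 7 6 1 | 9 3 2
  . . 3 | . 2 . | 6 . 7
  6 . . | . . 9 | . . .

Step 1. [r9c7∈{4}] nothing but 4 survives at r9c7 ⇒ r9c7=4.
Step 2. [r6c2∈{2,6,7,9}] r6c2 is the only open cell in row 6 admitting 7, so r6c2=7.
Step 3. [r6c4∈{4,6,9}] 6 has one home in row 6: r6c4. So r6c4=6.
Step 4. [r5c7∈{2,3}] col 7 places 3 nowhere but r5c7 ⇒ r5c7=3.
Step 5. [r3c8∈{7}] nothing but 7 survives at r3c8. So r3c8=7.
Step 6. [r9c5∈{3}] r9c5 is down to just 3, so r9c5=3.
Step 7. [r8c1∈{1,4,5,9}] across row 8, 1 lands solely at r8c1 ⇒ r8c1=1.
Step 8. [r1c5∈{7,9}] r1c5 is the only open cell in box 2 admitting 7, so r1c5=7.
Step 9. [r1c1∈{9}] r1c1 has the single candidate 9 ⇒ r1c1=9.
Step 10. [r4c3∈{6,9}] r4c3 is the only open cell in col 3 admitting 9. So r4c3=9.
Step 11. [r1c4∈{3}] only 3 remains possible at r1c4 ⇒ r1c4=3.
Step 12. [r9c4∈{5}] nothing but 5 survives at r9c4, so r9c4=5.
Step 13. [r5c5∈{9}] r5c5's peers cover all but 9 ⇒ r5c5=9.
Step 14. [r5c9∈{8}] r5c9 has the single candidate 8 ⇒ r5c9=8.
Step 15. [r9c3∈{2,7}] across row 9, 7 lands solely at r9c3. So r9c3=7.
Step 16. [r3c3∈{2,4,6}] in col 3, 2 fits only at r3c3. So r3c3=2.
Step 17. [r3c9∈{3,6}] across row 3, 3 lands solely at r3c9. So r3c9=3.
Step 18. [r9c8∈{8}] r9c8 has the single candidate 8, so r9c8=8.
Step 19. [r3c1∈{4}] only 4 remains possible at r3c1, so r3c1=4.
Step 20. [r2c1∈{7}] nothing but 7 survives at r2c1 ⇒ r2c1=7.
Step 21. [r6c8∈{4}] r6c8 has the single candidate 4 ⇒ r6c8=4.
Step 22. [r2c3∈{6}] r2c3 is down to just 6. So r2c3=6.
Step 23. [r7c1∈{5}] only 5 remains possible at r7c1, so r7c1=5.
Step 24. [r3c4∈{9}] r3c4 is down to just 9, so r3c4=9.
Step 25. [r3c5∈{1}] nothing but 1 survives at r3c5, so r3c5=1.
Step 26. [r9c2∈{2}] r9c2 has the single candidate 2. So r9c2=2.
Step 27. [r8c2∈{9}] r8c2 has the single candidate 9 ⇒ r8c2=9.
Step 28. [r6c9∈{9}] only 9 remains possible at r6c9. So r6c9=9.
Step 29. [r5c1∈{2}] only 2 remains possible at r5c1 ⇒ r5c1=2.
Step 30. [r4c1∈{8}] r4c1 has the single candidate 8. So r4c1=8.
Step 31. [r4c2∈{6}] r4c2 is down to just 6, so r4c2=6.
Step 32. [r8c8∈{5}] only 5 remains possible at r8c8, so r8c8=5.
Step 33. [r5c6∈{7}] r5c6's peers cover all but 7 ⇒ r5c6=7.
Step 34. [r9c9∈{1}] r9c9's peers cover all but 1, so r9c9=1.
Step 35. [r4c9∈{5}] r4c9's peers cover all but 5 ⇒ r4c9=5.
Step 36. [r3c6∈{6}] r3c6 has the single candidate 6. So r3c6=6.
Step 37. [r7c3∈{4}] only 4 remains possible at r7c3, so r7c3=4.
Step 38. [r6c7∈{2}] only 2 remains possible at r6c7 ⇒ r6c7=2.
Step 39. [r4c6∈{3}] r4c6 has the single candidate 3. So r4c6=3.
Step 40. [r4c5∈{4}] only 4 remains possible at r4c5, so r4c5=4.
Step 41. [r8c6∈{8}] nothing but 8 survives at r8c6 ⇒ r8c6=8.
Step 42. [r1c9∈{6}] r1c9 has the single candidate 6, so r1c9=6.
Step 43. [r8c4∈{4}] r8c4 is down to just 4 ⇒ r8c4=4.

Answer: 9 1 8 3 7 4 5 2 6 / 7 3 6 8 5 2 1 9 4 / 4 5 2 9 1 6 8 7 3 / 8 6 9 2 4 3 7 1 5 / 2 4 5 1 9 7 3 6 8 / 3 7 1 6 8 5 2 4 9 / 5 8 4 7 6 1 9 3 2 / 1 9 3 4 2 8 6 5 7 / 6 2 7 5 3 9 4 8 1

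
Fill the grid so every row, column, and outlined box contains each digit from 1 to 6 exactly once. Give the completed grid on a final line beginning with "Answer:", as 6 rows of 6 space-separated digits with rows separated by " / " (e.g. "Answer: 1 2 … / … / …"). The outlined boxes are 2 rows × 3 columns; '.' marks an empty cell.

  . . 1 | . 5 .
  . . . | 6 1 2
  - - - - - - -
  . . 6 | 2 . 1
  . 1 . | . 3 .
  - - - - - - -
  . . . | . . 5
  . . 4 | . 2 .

Step 1. [r3c5∈{4}] r3c5 is down to just 4, so r3c5=4.
Step 2. [r1c6∈{3,4}] 4 has one home in col 6: r1c6 ⇒ r1c6=4.
Step 3. [r6c6∈{3,6}] across col 6, 3 lands solely at r6c6 ⇒ r6c6=3.
Step 4. [r2c2∈{3,4,5}] across col 2, 4 lands solely at r2c2, so r2c2=4.
Step 5. [r6c4∈{1}] only 1 remains possible at r6c4. So r6c4=1.
Step 6. [r5c1∈{1,2,3,6}] row 5 places 1 nowhere but r5c1, so r5c1=1.
Step 7. [r4c1∈{2,4,5}] r4c1 is the only open cell in row 4 admitting 4, so r4c1=4.
Step 8. [r1c1∈{2,3,6}] in col 1, 2 fits only at r1c1. So r1c1=2.
Step 9. [r6c1∈{5,6}] in col 1, 6 fits only at r6c1, so r6c1=6.
Step 10. [r5c2∈{2,3}] across col 2, 2 lands solely at r5c2. So r5c2=2.
Step 11. [r4c4∈{5}] only 5 remains possible at r4c4, so r4c4=5.
Step 12. [r2c3∈{3,5}] r2c3 is the only open cell in col 3 admitting 5 ⇒ r2c3=5.
Step 13. [r2c1∈{3}] only 3 remains possible at r2c1, so r2c1=3.
Step 14. [r3c2∈{3,5}] r3c2 is the only open cell in row 3 admitting 3 ⇒ r3c2=3.
Step 15. [r6c2∈{5}] r6c2 has the single candidate 5, so r6c2=5.
Step 16. [r4c3∈{2}] r4c3 has the single candidate 2 ⇒ r4c3=2.
Step 17. [r5c4∈{4}] nothing but 4 survives at r5c4 ⇒ r5c4=4.
Step 18. [r3c1∈{5}] r3c1 has the single candidate 5. So r3c1=5.
Step 19. [r1c4∈{3}] nothing but 3 survives at r1c4, so r1c4=3.
Step 20. [r4c6∈{6}] r4c6 is down to just 6. So r4c6=6.
Step 21. [r5c5∈{6}] r5c5 is down to just 6, so r5c5=6.
Step 22. [r5c3∈{3}] r5c3 has the single candidate 3, so r5c3=3.
Step 23. [r1c2∈{6}] only 6 remains possible at r1c2 ⇒ r1c2=6.

Answer: 2 6 1 3 5 4 / 3 4 5 6 1 2 / 5 3 6 2 4 1 / 4 1 2 5 3 6 / 1 2 3 4 6 5 / 6 5 4 1 2 3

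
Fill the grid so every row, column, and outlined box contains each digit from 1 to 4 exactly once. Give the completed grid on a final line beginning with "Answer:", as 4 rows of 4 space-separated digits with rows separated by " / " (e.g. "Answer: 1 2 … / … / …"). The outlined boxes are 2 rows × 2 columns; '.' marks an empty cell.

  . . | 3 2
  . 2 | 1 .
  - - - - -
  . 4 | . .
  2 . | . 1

Step 1. [r3c1∈{1,3}] r3c1 is the only open cell in row 3 admitting 1 ⇒ r3c1=1.
Step 2. [r2c4∈{4}] r2c4 has the single candidate 4. So r2c4=4.
Step 3. [r2c1∈{3}] r2c1 is down to just 3, so r2c1=3.
Step 4. [r1c1∈{4}] r1c1's peers cover all but 4 ⇒ r1c1=4.
Step 5. [r3c4∈{3}] r3c4 has the single candidate 3 ⇒ r3c4=3.
Step 6. [r3c3∈{2}] r3c3's peers cover all but 2. So r3c3=2.
Step 7. [r4c2∈{3}] nothing but 3 survives at r4c2, so r4c2=3.
Step 8. [r4c3∈{4}] only 4 remains possible at r4c3 ⇒ r4c3=4.
Step 9. [r1c2∈{1}] nothing but 1 survives at r1c2, so r1c2=1.

Answer: 4 1 3 2 / 3 2 1 4 / 1 4 2 3 / 2 3 4 1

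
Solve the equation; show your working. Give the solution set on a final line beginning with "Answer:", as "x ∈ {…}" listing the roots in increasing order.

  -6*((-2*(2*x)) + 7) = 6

Step 1. [-6*((-2*(2*x)) + 7) = 6] -6·(inner) — divide through by -6 ⇒ div: (-2*(2*x)) + 7 = -1.
Step 2. [(-2*(2*x)) + 7 = -1] +7 is outermost — subtract 7 both sides, so sub: -2*(2*x) = -8.
Step 3. [-2*(2*x) = -8] divide by the outer -2, so div: 2*x = 4.
Step 4. [2*x = 4] 2·(inner) — divide through by 2, so div: x = 2.

Answer: x ∈ {2}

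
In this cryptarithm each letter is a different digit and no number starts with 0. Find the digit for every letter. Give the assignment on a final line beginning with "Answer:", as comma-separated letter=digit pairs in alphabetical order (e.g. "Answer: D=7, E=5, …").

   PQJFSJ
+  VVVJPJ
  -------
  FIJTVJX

Step 1. [col 1: J + J ≡ X (mod 10)] column 1 (J + J ≡ X (mod 10), carry-in 0) doesn't pin X yet; pick X=8 and continue. So X=8.
Step 2. [F] adding two 6-digit numbers gives at most 6+1 digits, and here it does — F is that final carry and must be 1. So F=1.
Step 3. [col 1: J + J ≡ X (mod 10)] column 1 (J + J ≡ X (mod 10), carry-in 0) doesn't pin J yet; pick J=4 and continue, so J=4.
Step 4. [col 2: S + P ≡ J (mod 10)] S=9 is one option consistent with column 2 (S + P ≡ J (mod 10), carry-in 0) — take it ⇒ S=9.
Step 5. [col 2: S + P ≡ J (mod 10)] from column 2 (S=9, J=4, carry-in 0, digits 1,4,8,9 already taken and all letters distinct): P must equal 5 ⇒ P=5.
Step 6. [col 3: F + J ≡ V (mod 10)] column 3: given F=1, J=4, carry-in 1, and digits 1,4,5,8,9 already taken and all letters distinct, F+J≡V (mod 10) forces V=6 ⇒ V=6.
Step 7. [col 4: J + V ≡ T (mod 10)] in column 4 we have J+V≡T with carry-in 0; given J=4, V=6 and digits 1,4,5,6,8,9 already taken and all letters distinct, that pins T to 0. So T=0.
Step 8. [col 5: Q + V ≡ J (mod 10)] column 5 reads Q+V+carry(1)=J with V=6, J=4; with digits 0,1,4,5,6,8,9 already taken and all letters distinct, the only value for Q is 7 ⇒ Q=7.
Step 9. [col 6: P + V ≡ I (mod 10)] in column 6 we have P+V≡I with carry-in 1; given P=5, V=6 and digits 0,1,4,5,6,7,8,9 already taken and all letters distinct, that pins I to 2 ⇒ I=2.

Answer: F=1, I=2, J=4, P=5, Q=7, S=9, T=0, V=6, X=8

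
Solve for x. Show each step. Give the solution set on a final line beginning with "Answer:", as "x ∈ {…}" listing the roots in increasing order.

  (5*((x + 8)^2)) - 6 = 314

Step 1. [(5*((x + 8)^2)) - 6 = 314] -6 is outermost — add 6 both sides ⇒ sub: 5*((x + 8)^2) = 320.
Step 2. [5*((x + 8)^2) = 320] leading coefficient 5: divide by 5 ⇒ div: (x + 8)^2 = 64.
Step 3. [(x + 8)^2 = 64] LHS squared, RHS 64 ≥ 0: apply √ (±). So sqrt: x + 8 = 8 or -8.
Step 4. [x + 8 = 8 or -8] peel the +8: subtract 8 from each side, so sub: x = 0 or -16.

Answer: x ∈ {-16, 0}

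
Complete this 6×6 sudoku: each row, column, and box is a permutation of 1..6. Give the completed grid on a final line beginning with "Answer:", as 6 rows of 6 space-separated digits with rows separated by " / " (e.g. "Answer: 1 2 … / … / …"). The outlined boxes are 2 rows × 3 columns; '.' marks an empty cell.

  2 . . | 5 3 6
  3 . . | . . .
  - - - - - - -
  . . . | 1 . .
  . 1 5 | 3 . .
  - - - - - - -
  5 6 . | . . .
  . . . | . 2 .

Step 1. [r5c4∈{4}] nothing but 4 survives at r5c4 ⇒ r5c4=4.
Step 2. [r1c2∈{4}] only 4 remains possible at r1c2, so r1c2=4.
Step 3. [r6c1∈{1,4}] across col 1, 1 lands solely at r6c1. So r6c1=1.
Step 4. [r6c2∈{3}] r6c2's peers cover all but 3, so r6c2=3.
Step 5. [r4c6∈{2,4}] 2 has one home in row 4: r4c6 ⇒ r4c6=2.
Step 6. [r3c3∈{2,3,4,6}] 3 has one home in row 3: r3c3 ⇒ r3c3=3.
Step 7. [r3c5∈{4,5,6}] col 5 places 5 nowhere but r3c5, so r3c5=5.
Step 8. [r3c6∈{4}] only 4 remains possible at r3c6, so r3c6=4.
Step 9. [r2c6∈{1}] r2c6 has the single candidate 1. So r2c6=1.
Step 10. [r4c5∈{6}] r4c5 has the single candidate 6. So r4c5=6.
Step 11. [r1c3∈{1}] r1c3's peers cover all but 1. So r1c3=1.
Step 12. [r3c2∈{2}] only 2 remains possible at r3c2 ⇒ r3c2=2.
Step 13. [r2c2∈{5}] nothing but 5 survives at r2c2. So r2c2=5.
Step 14. [r3c1∈{6}] nothing but 6 survives at r3c1 ⇒ r3c1=6.
Step 15. [r5c6∈{3}] r5c6 has the single candidate 3. So r5c6=3.
Step 16. [r6c4∈{6}] r6c4 has the single candidate 6, so r6c4=6.
Step 17. [r2c5∈{4}] r2c5 has the single candidate 4, so r2c5=4.
Step 18. [r2c3∈{6}] only 6 remains possible at r2c3 ⇒ r2c3=6.
Step 19. [r4c1∈{4}] r4c1 has the single candidate 4 ⇒ r4c1=4.
Step 20. [r5c5∈{1}] r5c5 has the single candidate 1 ⇒ r5c5=1.
Step 21. [r2c4∈{2}] r2c4 is down to just 2, so r2c4=2.
Step 22. [r6c6∈{5}] r6c6 is down to just 5. So r6c6=5.
Step 23. [r5c3∈{2}] r5c3 is down to just 2, so r5c3=2.
Step 24. [r6c3∈{4}] nothing but 4 survives at r6c3. So r6c3=4.

Answer: 2 4 1 5 3 6 / 3 5 6 2 4 1 / 6 2 3 1 5 4 / 4 1 5 3 6 2 / 5 6 2 4 1 3 / 1 3 4 6 2 5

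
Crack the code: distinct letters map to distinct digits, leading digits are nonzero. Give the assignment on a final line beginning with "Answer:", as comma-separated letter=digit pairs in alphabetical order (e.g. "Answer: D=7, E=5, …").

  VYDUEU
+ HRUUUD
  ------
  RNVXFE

Step 1. [col 1: U + D ≡ E (mod 10)] D=3 is one option consistent with column 1 (U + D ≡ E (mod 10), carry-in 0) — take it ⇒ D=3.
Step 2. [col 1: U + D ≡ E (mod 10)] no forcing yet in column 1 (carry-in 0); U=7 is free and consistent — try it. So U=7.
Step 3. [col 1: U + D ≡ E (mod 10)] from column 1 (U=7, D=3, carry-in 0, digits 3,7 already taken and all letters distinct): E must equal 0 ⇒ E=0.
Step 4. [col 2: E + U ≡ F (mod 10)] from column 2 (E=0, U=7, carry-in 1, digits 0,3,7 already taken and all letters distinct): F must equal 8 ⇒ F=8.
Step 5. [col 3: U + U ≡ X (mod 10)] column 3: given U=7, carry-in 0, and digits 0,3,7,8 already taken and all letters distinct, U+U≡X (mod 10) forces X=4. So X=4.
Step 6. [col 4: D + U ≡ V (mod 10)] in column 4 we have D+U≡V with carry-in 1; given D=3, U=7 and digits 0,3,4,7,8 already taken and all letters distinct, that pins V to 1. So V=1.
Step 7. [col 5: Y + R ≡ N (mod 10)] R=6 is one option consistent with column 5 (Y + R ≡ N (mod 10), carry-in 1) — take it ⇒ R=6.
Step 8. [col 5: Y + R ≡ N (mod 10)] N=9 is one option consistent with column 5 (Y + R ≡ N (mod 10), carry-in 1) — take it, so N=9.
Step 9. [col 5: Y + R ≡ N (mod 10)] in column 5 we have Y+R≡N with carry-in 1; given R=6, N=9 and digits 0,1,3,4,6,7,8,9 already taken and all letters distinct, that pins Y to 2. So Y=2.
Step 10. [col 6: V + H ≡ R (mod 10)] from column 6 (V=1, R=6, carry-in 0, digits 0,1,2,3,4,6,7,8,9 already taken and all letters distinct): H must equal 5. So H=5.

Answer: D=3, E=0, F=8, H=5, N=9, R=6, U=7, V=1, X=4, Y=2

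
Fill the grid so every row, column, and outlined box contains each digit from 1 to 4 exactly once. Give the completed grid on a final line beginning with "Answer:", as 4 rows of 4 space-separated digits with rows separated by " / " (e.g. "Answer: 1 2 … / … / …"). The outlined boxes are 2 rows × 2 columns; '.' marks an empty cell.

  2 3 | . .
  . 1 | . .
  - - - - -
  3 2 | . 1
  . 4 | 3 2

Step 1. [r1c4∈{4}] r1c4 has the single candidate 4. So r1c4=4.
Step 2. [r1c3∈{1}] r1c3 is down to just 1, so r1c3=1.
Step 3. [r3c3∈{4}] nothing but 4 survives at r3c3 ⇒ r3c3=4.
Step 4. [r2c4∈{3}] r2c4 has the single candidate 3 ⇒ r2c4=3.
Step 5. [r2c1∈{4}] r2c1 has the single candidate 4 ⇒ r2c1=4.
Step 6. [r4c1∈{1}] only 1 remains possible at r4c1. So r4c1=1.
Step 7. [r2c3∈{2}] only 2 remains possible at r2c3. So r2c3=2.

Answer: 2 3 1 4 / 4 1 2 3 / 3 2 4 1 / 1 4 3 2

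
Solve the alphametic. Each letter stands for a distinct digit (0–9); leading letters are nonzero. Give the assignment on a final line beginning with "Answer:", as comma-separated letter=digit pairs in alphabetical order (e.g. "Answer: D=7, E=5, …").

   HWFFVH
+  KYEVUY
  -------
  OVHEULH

Step 1. [O] O is the leading digit of a 7-digit sum of two 6-digit numbers; the final carry is exactly 1, so O=1.
Step 2. [col 1: H + Y ≡ H (mod 10)] from column 1 (nothing yet, carry-in 0, digits 1 already taken and all letters distinct): Y must equal 0 ⇒ Y=0.
Step 3. [col 1: H + Y ≡ H (mod 10)] no forcing yet in column 1 (carry-in 0); H=6 is free and consistent — try it, so H=6.
Step 4. [col 2: V + U ≡ L (mod 10)] U=3 is one option consistent with column 2 (V + U ≡ L (mod 10), carry-in 0) — take it ⇒ U=3.
Step 5. [col 2: V + U ≡ L (mod 10)] column 2 (V + U ≡ L (mod 10), carry-in 0) doesn't pin V yet; pick V=4 and continue. So V=4.
Step 6. [col 2: V + U ≡ L (mod 10)] column 2 reads V+U+carry(0)=L with V=4, U=3; with digits 0,1,3,4,6 already taken and all letters distinct, the only value for L is 7, so L=7.
Step 7. [col 3: F + V ≡ U (mod 10)] column 3: given V=4, U=3, carry-in 0, and digits 0,1,3,4,6,7 already taken and all letters distinct, F+V≡U (mod 10) forces F=9, so F=9.
Step 8. [col 4: F + E ≡ E (mod 10)] no forcing yet in column 4 (carry-in 1); E=2 is free and consistent — try it. So E=2.
Step 9. [col 5: W + Y ≡ H (mod 10)] column 5: given Y=0, H=6, carry-in 1, and digits 0,1,2,3,4,6,7,9 already taken and all letters distinct, W+Y≡H (mod 10) forces W=5 ⇒ W=5.
Step 10. [col 6: H + K ≡ V (mod 10)] from column 6 (H=6, V=4, carry-in 0, digits 0,1,2,3,4,5,6,7,9 already taken and all letters distinct): K must equal 8, so K=8.

Answer: E=2, F=9, H=6, K=8, L=7, O=1, U=3, V=4, W=5, Y=0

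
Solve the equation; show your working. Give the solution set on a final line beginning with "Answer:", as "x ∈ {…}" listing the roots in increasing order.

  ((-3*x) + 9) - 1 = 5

Step 1. [((-3*x) + 9) - 1 = 5] the outer -1 inverts by adding 1. So sub: (-3*x) + 9 = 6.
Step 2. [(-3*x) + 9 = 6] 9 comes off first (subtract 9) ⇒ sub: -3*x = -3.
Step 3. [-3*x = -3] LHS = -3·(…); ÷-3 both sides. So div: x = 1.

Answer: x ∈ {1}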